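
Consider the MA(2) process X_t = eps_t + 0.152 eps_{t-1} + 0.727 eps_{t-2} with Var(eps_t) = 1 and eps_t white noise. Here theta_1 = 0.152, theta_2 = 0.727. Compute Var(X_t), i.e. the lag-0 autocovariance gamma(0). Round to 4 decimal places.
\gamma(0) = 1.5516

For an MA(q) process X_t = eps_t + sum_i theta_i eps_{t-i} with
Var(eps_t) = sigma^2, the variance is
  gamma(0) = sigma^2 * (1 + sum_i theta_i^2).
  sum_i theta_i^2 = (0.152)^2 + (0.727)^2 = 0.023104 + 0.528529 = 0.551633.
  gamma(0) = 1 * (1 + 0.551633) = 1 * 1.551633 = 1.551633, which rounds to 1.5516.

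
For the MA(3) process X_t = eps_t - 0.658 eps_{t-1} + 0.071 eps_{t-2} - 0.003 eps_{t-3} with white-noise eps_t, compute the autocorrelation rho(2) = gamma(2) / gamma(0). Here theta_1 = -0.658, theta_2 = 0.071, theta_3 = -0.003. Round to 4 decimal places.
\rho(2) = 0.0507

For an MA(q) process with theta_0 = 1, the autocovariance is
  gamma(k) = sigma^2 * sum_{i=0..q-k} theta_i * theta_{i+k},
and rho(k) = gamma(k) / gamma(0). Sigma^2 cancels.
  numerator   = (1)*(0.071) + (-0.658)*(-0.003) = 0.072974.
  denominator = (1)^2 + (-0.658)^2 + (0.071)^2 + (-0.003)^2 = 1.438014.
  rho(2) = 0.072974 / 1.438014 = 0.0507.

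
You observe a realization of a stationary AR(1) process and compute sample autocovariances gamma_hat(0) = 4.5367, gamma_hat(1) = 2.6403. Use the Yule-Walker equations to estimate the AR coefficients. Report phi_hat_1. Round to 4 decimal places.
\hat\phi_{1} = 0.5820

The Yule-Walker equations for an AR(p) process read, in matrix form,
  Gamma_p phi = r_p,   with   (Gamma_p)_{ij} = gamma(|i - j|),
                       (r_p)_i = gamma(i),   i,j = 1..p.
Substitute the sample gammas (Toeplitz matrix and right-hand side of size 1):
  Gamma_p = [[4.5367]]
  r_p     = [2.6403]
With p = 1 this is the single equation gamma(0) phi_1 = gamma(1):
  phi_hat_1 = gamma(1) / gamma(0) = 2.6403 / 4.5367 = 0.5820.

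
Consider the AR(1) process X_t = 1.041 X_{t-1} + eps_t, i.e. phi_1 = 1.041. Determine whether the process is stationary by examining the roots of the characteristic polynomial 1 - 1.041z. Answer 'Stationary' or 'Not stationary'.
\text{Not stationary}

The AR(p) characteristic polynomial is P(z) = 1 - 1.041z.
Stationarity requires all roots to lie outside the unit circle, i.e. |z| > 1 for every root.
This is linear in z: 1 + (-1.041) z = 0  =>  z = -1/(-1.041) = 0.960615,  |z| = 0.960615.
Moduli of all roots: 0.9606.
All moduli strictly greater than 1? No.
Verdict: Not stationary.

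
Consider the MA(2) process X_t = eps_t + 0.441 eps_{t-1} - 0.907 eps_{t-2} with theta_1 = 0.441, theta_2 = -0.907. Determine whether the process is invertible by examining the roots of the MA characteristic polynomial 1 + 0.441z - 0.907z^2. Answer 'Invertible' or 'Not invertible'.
\text{Not invertible}

The MA(q) characteristic polynomial is P(z) = 1 + 0.441z - 0.907z^2.
Invertibility requires all roots to lie outside the unit circle, i.e. |z| > 1 for every root.
Set 1 + (0.441) z + (-0.907) z^2 = 0, i.e. a z^2 + b z + c = 0 with a = -0.907, b = 0.441, c = 1.
Discriminant D = b^2 - 4ac = (0.441)^2 - 4*(-0.907)*1 = 0.194481 - (-3.628) = 3.822481.
D >= 0, so the roots are real: z = (-b +/- sqrt(D)) / (2a) = (-0.441 +/- 1.955117) / (-1.814).
  z_1 = (-0.441 + 1.955117) / (-1.814) = -0.8347,   |z_1| = 0.8347.
  z_2 = (-0.441 - 1.955117) / (-1.814) = 1.3209,   |z_2| = 1.3209.
Moduli of all roots: 0.8347, 1.3209.
All moduli strictly greater than 1? No.
Verdict: Not invertible.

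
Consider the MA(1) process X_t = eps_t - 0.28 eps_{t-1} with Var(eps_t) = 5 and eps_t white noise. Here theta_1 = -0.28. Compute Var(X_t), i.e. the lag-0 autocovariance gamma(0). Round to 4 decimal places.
\gamma(0) = 5.3920

For an MA(q) process X_t = eps_t + sum_i theta_i eps_{t-i} with
Var(eps_t) = sigma^2, the variance is
  gamma(0) = sigma^2 * (1 + sum_i theta_i^2).
  sum_i theta_i^2 = (-0.28)^2 = 0.0784.
  gamma(0) = 5 * (1 + 0.0784) = 5 * 1.0784 = 5.392, which rounds to 5.3920.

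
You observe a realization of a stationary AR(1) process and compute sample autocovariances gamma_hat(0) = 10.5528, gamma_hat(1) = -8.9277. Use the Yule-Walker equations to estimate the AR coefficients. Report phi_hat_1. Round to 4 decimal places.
\hat\phi_{1} = -0.8460

The Yule-Walker equations for an AR(p) process read, in matrix form,
  Gamma_p phi = r_p,   with   (Gamma_p)_{ij} = gamma(|i - j|),
                       (r_p)_i = gamma(i),   i,j = 1..p.
Substitute the sample gammas (Toeplitz matrix and right-hand side of size 1):
  Gamma_p = [[10.5528]]
  r_p     = [-8.9277]
With p = 1 this is the single equation gamma(0) phi_1 = gamma(1):
  phi_hat_1 = gamma(1) / gamma(0) = -8.9277 / 10.5528 = -0.8460.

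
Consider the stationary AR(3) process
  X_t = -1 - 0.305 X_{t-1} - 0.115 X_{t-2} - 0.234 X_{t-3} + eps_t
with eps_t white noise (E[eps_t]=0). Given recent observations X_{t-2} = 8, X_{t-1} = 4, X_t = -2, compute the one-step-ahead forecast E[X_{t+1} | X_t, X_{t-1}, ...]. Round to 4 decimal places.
E[X_{t+1} \mid \mathcal F_t] = -2.7220

For an AR(p) model X_t = c + sum_i phi_i X_{t-i} + eps_t, the
one-step-ahead conditional mean is
  E[X_{t+1} | X_t, ...] = c + sum_i phi_i X_{t+1-i}.
Substitute known values:
  E[X_{t+1} | ...] = -1 + (-0.305) * (-2) + (-0.115) * (4) + (-0.234) * (8)
                   = -2.7220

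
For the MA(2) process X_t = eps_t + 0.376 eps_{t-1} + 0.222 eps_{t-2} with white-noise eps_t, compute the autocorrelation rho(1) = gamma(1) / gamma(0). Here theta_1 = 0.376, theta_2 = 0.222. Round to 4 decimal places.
\rho(1) = 0.3859

For an MA(q) process with theta_0 = 1, the autocovariance is
  gamma(k) = sigma^2 * sum_{i=0..q-k} theta_i * theta_{i+k},
and rho(k) = gamma(k) / gamma(0). Sigma^2 cancels.
  numerator   = (1)*(0.376) + (0.376)*(0.222) = 0.459472.
  denominator = (1)^2 + (0.376)^2 + (0.222)^2 = 1.19066.
  rho(1) = 0.459472 / 1.19066 = 0.3859.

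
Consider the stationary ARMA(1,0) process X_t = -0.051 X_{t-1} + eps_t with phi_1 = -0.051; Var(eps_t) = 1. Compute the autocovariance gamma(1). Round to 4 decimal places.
\gamma(1) = -0.0511

Multiply the model equation by X_{t-k} and take expectations. With theta_0 = psi_0 = 1 and psi_j the MA(infinity) weights, this gives
  gamma(k) - sum_i phi_i gamma(k-i) = c_k,
  c_k = sigma^2 * sum_{j=k..q} theta_j psi_{j-k}   (c_k = 0 for k > q),
using gamma(-m) = gamma(m).
Pure AR (q = 0): c_0 = sigma^2 = 1, c_k = 0 for k >= 1.
Equations for k = 0 and k = 1 (AR order 1):
  gamma(0) = phi_1 gamma(1) + c_0
  gamma(1) = phi_1 gamma(0) + c_1
Substituting the second into the first: gamma(0) (1 - phi_1^2) = c_0 + phi_1 c_1, so
  gamma(0) = c_0 / (1 - phi_1^2) = 1 / (1 - (-0.051)^2) = 1 / 0.997399 = 1.002608.
  gamma(1) = phi_1 gamma(0) = (-0.051)(1.002608) = -0.051133.
Therefore gamma(1) = -0.0511 (to 4 decimal places).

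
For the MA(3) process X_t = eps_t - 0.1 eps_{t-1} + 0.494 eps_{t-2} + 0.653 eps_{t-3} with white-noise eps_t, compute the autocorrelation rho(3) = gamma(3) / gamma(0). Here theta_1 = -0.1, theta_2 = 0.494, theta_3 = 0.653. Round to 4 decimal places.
\rho(3) = 0.3886

For an MA(q) process with theta_0 = 1, the autocovariance is
  gamma(k) = sigma^2 * sum_{i=0..q-k} theta_i * theta_{i+k},
and rho(k) = gamma(k) / gamma(0). Sigma^2 cancels.
  numerator   = (1)*(0.653) = 0.653.
  denominator = (1)^2 + (-0.1)^2 + (0.494)^2 + (0.653)^2 = 1.680445.
  rho(3) = 0.653 / 1.680445 = 0.3886.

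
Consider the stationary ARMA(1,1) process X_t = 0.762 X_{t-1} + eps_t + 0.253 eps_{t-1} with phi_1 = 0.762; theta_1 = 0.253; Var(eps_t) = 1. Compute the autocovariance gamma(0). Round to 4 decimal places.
\gamma(0) = 3.4567

Multiply the model equation by X_{t-k} and take expectations. With theta_0 = psi_0 = 1 and psi_j the MA(infinity) weights, this gives
  gamma(k) - sum_i phi_i gamma(k-i) = c_k,
  c_k = sigma^2 * sum_{j=k..q} theta_j psi_{j-k}   (c_k = 0 for k > q),
using gamma(-m) = gamma(m).
psi-weights needed (psi_j = theta_j + sum_i phi_i psi_{j-i}):
  psi_1 = theta_1 + phi_1 = 0.253 + (0.762) = 1.015
Right-hand sides:
  c_0 = sigma^2 (1 + theta_1 psi_1) = 1 * (1 + (0.253)(1.015)) = 1 * 1.256795 = 1.256795
  c_1 = sigma^2 theta_1 = 1 * (0.253) = 0.253
  c_2 = 0
Equations for k = 0 and k = 1 (AR order 1):
  gamma(0) = phi_1 gamma(1) + c_0
  gamma(1) = phi_1 gamma(0) + c_1
Substituting the second into the first: gamma(0) (1 - phi_1^2) = c_0 + phi_1 c_1, so
  gamma(0) = (c_0 + phi_1 c_1) / (1 - phi_1^2) = (1.256795 + (0.762)(0.253)) / (1 - (0.762)^2) = 1.449581 / 0.419356 = 3.456684.
Therefore gamma(0) = 3.4567 (to 4 decimal places).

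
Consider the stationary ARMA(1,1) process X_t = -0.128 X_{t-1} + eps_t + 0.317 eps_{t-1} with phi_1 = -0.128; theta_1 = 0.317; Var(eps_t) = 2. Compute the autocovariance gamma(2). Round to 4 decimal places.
\gamma(2) = -0.0472

Multiply the model equation by X_{t-k} and take expectations. With theta_0 = psi_0 = 1 and psi_j the MA(infinity) weights, this gives
  gamma(k) - sum_i phi_i gamma(k-i) = c_k,
  c_k = sigma^2 * sum_{j=k..q} theta_j psi_{j-k}   (c_k = 0 for k > q),
using gamma(-m) = gamma(m).
psi-weights needed (psi_j = theta_j + sum_i phi_i psi_{j-i}):
  psi_1 = theta_1 + phi_1 = 0.317 + (-0.128) = 0.189
Right-hand sides:
  c_0 = sigma^2 (1 + theta_1 psi_1) = 2 * (1 + (0.317)(0.189)) = 2 * 1.059913 = 2.119826
  c_1 = sigma^2 theta_1 = 2 * (0.317) = 0.634
  c_2 = 0
Equations for k = 0 and k = 1 (AR order 1):
  gamma(0) = phi_1 gamma(1) + c_0
  gamma(1) = phi_1 gamma(0) + c_1
Substituting the second into the first: gamma(0) (1 - phi_1^2) = c_0 + phi_1 c_1, so
  gamma(0) = (c_0 + phi_1 c_1) / (1 - phi_1^2) = (2.119826 + (-0.128)(0.634)) / (1 - (-0.128)^2) = 2.038674 / 0.983616 = 2.072632.
  gamma(1) = phi_1 gamma(0) + c_1 = (-0.128)(2.072632) + (0.634) = 0.368703.
For k = 2 (> q): gamma(2) = phi_1 gamma(1) = (-0.128)(0.368703) = -0.047194.
Therefore gamma(2) = -0.0472 (to 4 decimal places).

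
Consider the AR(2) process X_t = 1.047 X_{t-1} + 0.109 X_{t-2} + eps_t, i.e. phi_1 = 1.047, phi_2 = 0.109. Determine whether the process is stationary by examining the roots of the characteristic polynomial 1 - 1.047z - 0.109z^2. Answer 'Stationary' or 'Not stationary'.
\text{Not stationary}

The AR(p) characteristic polynomial is P(z) = 1 - 1.047z - 0.109z^2.
Stationarity requires all roots to lie outside the unit circle, i.e. |z| > 1 for every root.
Set 1 + (-1.047) z + (-0.109) z^2 = 0, i.e. a z^2 + b z + c = 0 with a = -0.109, b = -1.047, c = 1.
Discriminant D = b^2 - 4ac = (-1.047)^2 - 4*(-0.109)*1 = 1.096209 - (-0.436) = 1.532209.
D >= 0, so the roots are real: z = (-b +/- sqrt(D)) / (2a) = (1.047 +/- 1.237824) / (-0.218).
  z_1 = (1.047 + 1.237824) / (-0.218) = -10.4808,   |z_1| = 10.4808.
  z_2 = (1.047 - 1.237824) / (-0.218) = 0.8753,   |z_2| = 0.8753.
Moduli of all roots: 10.4808, 0.8753.
All moduli strictly greater than 1? No.
Verdict: Not stationary.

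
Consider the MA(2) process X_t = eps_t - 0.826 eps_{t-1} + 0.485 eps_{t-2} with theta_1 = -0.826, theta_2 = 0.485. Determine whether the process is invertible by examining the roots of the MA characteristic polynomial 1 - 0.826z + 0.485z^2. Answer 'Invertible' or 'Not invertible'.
\text{Invertible}

The MA(q) characteristic polynomial is P(z) = 1 - 0.826z + 0.485z^2.
Invertibility requires all roots to lie outside the unit circle, i.e. |z| > 1 for every root.
Set 1 + (-0.826) z + (0.485) z^2 = 0, i.e. a z^2 + b z + c = 0 with a = 0.485, b = -0.826, c = 1.
Discriminant D = b^2 - 4ac = (-0.826)^2 - 4*(0.485)*1 = 0.682276 - (1.94) = -1.257724.
D < 0, so the roots are the complex-conjugate pair z = (-b +/- i sqrt(-D)) / (2a) = 0.8515 +/- 1.1562i.
For a conjugate pair |z|^2 = z * conj(z) = (product of roots) = c/a = 1/(0.485) = 2.061856, so |z| = sqrt(2.061856) = 1.4359 for both roots.
Moduli of all roots: 1.4359, 1.4359.
All moduli strictly greater than 1? Yes.
Verdict: Invertible.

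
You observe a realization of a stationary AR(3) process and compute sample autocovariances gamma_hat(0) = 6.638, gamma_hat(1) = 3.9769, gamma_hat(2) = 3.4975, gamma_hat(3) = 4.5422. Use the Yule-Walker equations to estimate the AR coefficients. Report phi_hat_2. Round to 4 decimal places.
\hat\phi_{2} = 0.0440

The Yule-Walker equations for an AR(p) process read, in matrix form,
  Gamma_p phi = r_p,   with   (Gamma_p)_{ij} = gamma(|i - j|),
                       (r_p)_i = gamma(i),   i,j = 1..p.
Substitute the sample gammas (Toeplitz matrix and right-hand side of size 3):
  Gamma_p = [[6.638, 3.9769, 3.4975], [3.9769, 6.638, 3.9769], [3.4975, 3.9769, 6.638]]
  r_p     = [3.9769, 3.4975, 4.5422]
Written out (R1..R3):
  (R1) 6.638 phi_1 + 3.9769 phi_2 + 3.4975 phi_3 = 3.9769
  (R2) 3.9769 phi_1 + 6.638 phi_2 + 3.9769 phi_3 = 3.4975
  (R3) 3.4975 phi_1 + 3.9769 phi_2 + 6.638 phi_3 = 4.5422
Gaussian elimination:
  R2 <- R2 - (3.9769/6.638) R1 = R2 - (0.599111) R1:  4.255395 phi_2 + 1.881509 phi_3 = 1.114895
  R3 <- R3 - (3.4975/6.638) R1 = R3 - (0.526891) R1:  1.881509 phi_2 + 4.7952 phi_3 = 2.446809
  R3 <- R3 - (1.881509/4.255395) R2 = R3 - (0.442147) R2:  3.963297 phi_3 = 1.953862
Back-substitution:
  phi_hat_3 = 1.953862 / 3.963297 = 0.492989
  phi_hat_2 = (1.114895 - (1.881509)(0.492989)) / 4.255395 = 0.044022
  phi_hat_1 = (3.9769 - (3.9769)(0.044022) - (3.4975)(0.492989)) / 6.638 = 0.312986
So phi_hat = [0.3130, 0.0440, 0.4930].
Therefore phi_hat_2 = 0.0440.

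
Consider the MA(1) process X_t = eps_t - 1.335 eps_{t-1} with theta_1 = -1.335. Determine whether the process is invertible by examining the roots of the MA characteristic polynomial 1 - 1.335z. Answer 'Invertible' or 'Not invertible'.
\text{Not invertible}

The MA(q) characteristic polynomial is P(z) = 1 - 1.335z.
Invertibility requires all roots to lie outside the unit circle, i.e. |z| > 1 for every root.
This is linear in z: 1 + (-1.335) z = 0  =>  z = -1/(-1.335) = 0.749064,  |z| = 0.749064.
Moduli of all roots: 0.7491.
All moduli strictly greater than 1? No.
Verdict: Not invertible.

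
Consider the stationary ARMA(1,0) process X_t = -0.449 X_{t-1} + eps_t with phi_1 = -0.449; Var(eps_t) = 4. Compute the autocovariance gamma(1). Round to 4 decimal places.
\gamma(1) = -2.2495

Multiply the model equation by X_{t-k} and take expectations. With theta_0 = psi_0 = 1 and psi_j the MA(infinity) weights, this gives
  gamma(k) - sum_i phi_i gamma(k-i) = c_k,
  c_k = sigma^2 * sum_{j=k..q} theta_j psi_{j-k}   (c_k = 0 for k > q),
using gamma(-m) = gamma(m).
Pure AR (q = 0): c_0 = sigma^2 = 4, c_k = 0 for k >= 1.
Equations for k = 0 and k = 1 (AR order 1):
  gamma(0) = phi_1 gamma(1) + c_0
  gamma(1) = phi_1 gamma(0) + c_1
Substituting the second into the first: gamma(0) (1 - phi_1^2) = c_0 + phi_1 c_1, so
  gamma(0) = c_0 / (1 - phi_1^2) = 4 / (1 - (-0.449)^2) = 4 / 0.798399 = 5.010026.
  gamma(1) = phi_1 gamma(0) = (-0.449)(5.010026) = -2.249502.
Therefore gamma(1) = -2.2495 (to 4 decimal places).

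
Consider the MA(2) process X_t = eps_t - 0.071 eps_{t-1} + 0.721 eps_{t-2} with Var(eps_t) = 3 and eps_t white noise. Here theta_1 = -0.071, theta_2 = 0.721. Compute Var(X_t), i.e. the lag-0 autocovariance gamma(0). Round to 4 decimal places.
\gamma(0) = 4.5746

For an MA(q) process X_t = eps_t + sum_i theta_i eps_{t-i} with
Var(eps_t) = sigma^2, the variance is
  gamma(0) = sigma^2 * (1 + sum_i theta_i^2).
  sum_i theta_i^2 = (-0.071)^2 + (0.721)^2 = 0.005041 + 0.519841 = 0.524882.
  gamma(0) = 3 * (1 + 0.524882) = 3 * 1.524882 = 4.574646, which rounds to 4.5746.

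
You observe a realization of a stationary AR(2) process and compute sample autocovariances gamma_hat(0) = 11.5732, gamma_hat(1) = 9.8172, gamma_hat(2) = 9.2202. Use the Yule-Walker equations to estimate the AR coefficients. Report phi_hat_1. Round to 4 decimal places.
\hat\phi_{1} = 0.6150

The Yule-Walker equations for an AR(p) process read, in matrix form,
  Gamma_p phi = r_p,   with   (Gamma_p)_{ij} = gamma(|i - j|),
                       (r_p)_i = gamma(i),   i,j = 1..p.
Substitute the sample gammas (Toeplitz matrix and right-hand side of size 2):
  Gamma_p = [[11.5732, 9.8172], [9.8172, 11.5732]]
  r_p     = [9.8172, 9.2202]
Written out:
  11.5732 phi_1 + 9.8172 phi_2 = 9.8172
  9.8172 phi_1 + 11.5732 phi_2 = 9.2202
Solve by Cramer's rule:
  det = gamma(0)^2 - gamma(1)^2 = (11.5732)^2 - (9.8172)^2 = 133.93895824 - 96.37741584 = 37.5615424
  phi_hat_1 = [gamma(1) gamma(0) - gamma(1) gamma(2)] / det = [(9.8172)(11.5732) - (9.8172)(9.2202)] / 37.5615424 = 23.0998716 / 37.5615424 = 0.615
  phi_hat_2 = [gamma(0) gamma(2) - gamma(1)^2] / det = [(11.5732)(9.2202) - (9.8172)^2] / 37.5615424 = 10.3298028 / 37.5615424 = 0.275
So phi_hat = [0.6150, 0.2750].
Therefore phi_hat_1 = 0.6150.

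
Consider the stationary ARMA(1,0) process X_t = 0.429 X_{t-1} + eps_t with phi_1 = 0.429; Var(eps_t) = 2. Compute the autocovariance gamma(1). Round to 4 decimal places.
\gamma(1) = 1.0515

Multiply the model equation by X_{t-k} and take expectations. With theta_0 = psi_0 = 1 and psi_j the MA(infinity) weights, this gives
  gamma(k) - sum_i phi_i gamma(k-i) = c_k,
  c_k = sigma^2 * sum_{j=k..q} theta_j psi_{j-k}   (c_k = 0 for k > q),
using gamma(-m) = gamma(m).
Pure AR (q = 0): c_0 = sigma^2 = 2, c_k = 0 for k >= 1.
Equations for k = 0 and k = 1 (AR order 1):
  gamma(0) = phi_1 gamma(1) + c_0
  gamma(1) = phi_1 gamma(0) + c_1
Substituting the second into the first: gamma(0) (1 - phi_1^2) = c_0 + phi_1 c_1, so
  gamma(0) = c_0 / (1 - phi_1^2) = 2 / (1 - (0.429)^2) = 2 / 0.815959 = 2.451104.
  gamma(1) = phi_1 gamma(0) = (0.429)(2.451104) = 1.051523.
Therefore gamma(1) = 1.0515 (to 4 decimal places).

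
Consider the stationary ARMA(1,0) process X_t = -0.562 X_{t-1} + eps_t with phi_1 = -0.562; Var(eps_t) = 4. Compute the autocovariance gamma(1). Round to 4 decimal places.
\gamma(1) = -3.2858

Multiply the model equation by X_{t-k} and take expectations. With theta_0 = psi_0 = 1 and psi_j the MA(infinity) weights, this gives
  gamma(k) - sum_i phi_i gamma(k-i) = c_k,
  c_k = sigma^2 * sum_{j=k..q} theta_j psi_{j-k}   (c_k = 0 for k > q),
using gamma(-m) = gamma(m).
Pure AR (q = 0): c_0 = sigma^2 = 4, c_k = 0 for k >= 1.
Equations for k = 0 and k = 1 (AR order 1):
  gamma(0) = phi_1 gamma(1) + c_0
  gamma(1) = phi_1 gamma(0) + c_1
Substituting the second into the first: gamma(0) (1 - phi_1^2) = c_0 + phi_1 c_1, so
  gamma(0) = c_0 / (1 - phi_1^2) = 4 / (1 - (-0.562)^2) = 4 / 0.684156 = 5.84662.
  gamma(1) = phi_1 gamma(0) = (-0.562)(5.84662) = -3.2858.
Therefore gamma(1) = -3.2858 (to 4 decimal places).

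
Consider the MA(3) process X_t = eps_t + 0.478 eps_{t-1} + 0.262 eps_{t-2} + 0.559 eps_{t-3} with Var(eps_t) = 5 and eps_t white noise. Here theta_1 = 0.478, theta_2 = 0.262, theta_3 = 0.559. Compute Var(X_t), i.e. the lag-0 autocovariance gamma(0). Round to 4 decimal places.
\gamma(0) = 8.0480

For an MA(q) process X_t = eps_t + sum_i theta_i eps_{t-i} with
Var(eps_t) = sigma^2, the variance is
  gamma(0) = sigma^2 * (1 + sum_i theta_i^2).
  sum_i theta_i^2 = (0.478)^2 + (0.262)^2 + (0.559)^2 = 0.228484 + 0.068644 + 0.312481 = 0.609609.
  gamma(0) = 5 * (1 + 0.609609) = 5 * 1.609609 = 8.048045, which rounds to 8.0480.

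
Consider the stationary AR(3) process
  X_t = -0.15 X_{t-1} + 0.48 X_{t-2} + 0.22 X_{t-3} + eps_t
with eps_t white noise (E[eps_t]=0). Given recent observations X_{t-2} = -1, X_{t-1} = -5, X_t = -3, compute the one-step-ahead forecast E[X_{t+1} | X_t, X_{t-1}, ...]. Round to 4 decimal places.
E[X_{t+1} \mid \mathcal F_t] = -2.1700

For an AR(p) model X_t = c + sum_i phi_i X_{t-i} + eps_t, the
one-step-ahead conditional mean is
  E[X_{t+1} | X_t, ...] = c + sum_i phi_i X_{t+1-i}.
Substitute known values:
  E[X_{t+1} | ...] = (-0.15) * (-3) + (0.48) * (-5) + (0.22) * (-1)
                   = -2.1700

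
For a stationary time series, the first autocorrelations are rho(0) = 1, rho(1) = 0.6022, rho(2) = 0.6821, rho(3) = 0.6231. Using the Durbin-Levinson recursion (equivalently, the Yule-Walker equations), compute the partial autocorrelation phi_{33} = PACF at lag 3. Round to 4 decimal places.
\phi_{33} = 0.2439

The PACF at lag k is phi_{kk}, the last component of the solution
to the Yule-Walker system G_k phi = r_k where
  (G_k)_{ij} = rho(|i - j|), (r_k)_i = rho(i), i,j = 1..k.
Equivalently, Durbin-Levinson gives phi_{kk} iteratively:
  phi_{11} = rho(1)
  phi_{kk} = [rho(k) - sum_{j=1..k-1} phi_{k-1,j} rho(k-j)]
            / [1 - sum_{j=1..k-1} phi_{k-1,j} rho(j)],
  phi_{k,j} = phi_{k-1,j} - phi_{kk} phi_{k-1,k-j},  j = 1..k-1.
Step k = 1:
  phi_11 = rho(1) = 0.6022.
Step k = 2:
  phi_22 = [rho(2) - phi_11 rho(1)] / [1 - phi_11 rho(1)] = [0.6821 - (0.6022)(0.6022)] / [1 - (0.6022)(0.6022)]
         = 0.31945516 / 0.63735516 = 0.50122.
  Update: phi_21 = phi_11 - phi_22 phi_11 = 0.6022 - (0.50122)(0.6022) = 0.300365.
Step k = 3:
  phi_33 = [rho(3) - phi_21 rho(2) - phi_22 rho(1)] / [1 - phi_21 rho(1) - phi_22 rho(2)]
    numerator   = 0.6231 - (0.300365)(0.6821) - (0.50122)(0.6022) = 0.11638613
    denominator = 1 - (0.300365)(0.6022) - (0.50122)(0.6821) = 0.47723784
  phi_33 = 0.11638613 / 0.47723784 = 0.2439.
Therefore phi_{33} = 0.2439.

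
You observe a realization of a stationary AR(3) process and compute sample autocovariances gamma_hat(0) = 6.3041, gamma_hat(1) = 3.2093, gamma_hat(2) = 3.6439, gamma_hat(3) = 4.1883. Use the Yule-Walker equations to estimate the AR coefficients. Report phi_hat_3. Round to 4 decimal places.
\hat\phi_{3} = 0.4600

The Yule-Walker equations for an AR(p) process read, in matrix form,
  Gamma_p phi = r_p,   with   (Gamma_p)_{ij} = gamma(|i - j|),
                       (r_p)_i = gamma(i),   i,j = 1..p.
Substitute the sample gammas (Toeplitz matrix and right-hand side of size 3):
  Gamma_p = [[6.3041, 3.2093, 3.6439], [3.2093, 6.3041, 3.2093], [3.6439, 3.2093, 6.3041]]
  r_p     = [3.2093, 3.6439, 4.1883]
Written out (R1..R3):
  (R1) 6.3041 phi_1 + 3.2093 phi_2 + 3.6439 phi_3 = 3.2093
  (R2) 3.2093 phi_1 + 6.3041 phi_2 + 3.2093 phi_3 = 3.6439
  (R3) 3.6439 phi_1 + 3.2093 phi_2 + 6.3041 phi_3 = 4.1883
Gaussian elimination:
  R2 <- R2 - (3.2093/6.3041) R1 = R2 - (0.509081) R1:  4.670305 phi_2 + 1.354258 phi_3 = 2.010105
  R3 <- R3 - (3.6439/6.3041) R1 = R3 - (0.578021) R1:  1.354258 phi_2 + 4.197851 phi_3 = 2.333258
  R3 <- R3 - (1.354258/4.670305) R2 = R3 - (0.289972) R2:  3.805153 phi_3 = 1.750384
Back-substitution:
  phi_hat_3 = 1.750384 / 3.805153 = 0.460003
  phi_hat_2 = (2.010105 - (1.354258)(0.460003)) / 4.670305 = 0.297013
  phi_hat_1 = (3.2093 - (3.2093)(0.297013) - (3.6439)(0.460003)) / 6.3041 = 0.091986
So phi_hat = [0.0920, 0.2970, 0.4600].
Therefore phi_hat_3 = 0.4600.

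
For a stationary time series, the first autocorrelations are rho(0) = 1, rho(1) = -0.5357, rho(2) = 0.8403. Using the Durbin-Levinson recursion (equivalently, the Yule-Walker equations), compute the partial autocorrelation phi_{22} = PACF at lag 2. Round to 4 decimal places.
\phi_{22} = 0.7760

The PACF at lag k is phi_{kk}, the last component of the solution
to the Yule-Walker system G_k phi = r_k where
  (G_k)_{ij} = rho(|i - j|), (r_k)_i = rho(i), i,j = 1..k.
Equivalently, Durbin-Levinson gives phi_{kk} iteratively:
  phi_{11} = rho(1)
  phi_{kk} = [rho(k) - sum_{j=1..k-1} phi_{k-1,j} rho(k-j)]
            / [1 - sum_{j=1..k-1} phi_{k-1,j} rho(j)],
  phi_{k,j} = phi_{k-1,j} - phi_{kk} phi_{k-1,k-j},  j = 1..k-1.
Step k = 1:
  phi_11 = rho(1) = -0.5357.
Step k = 2:
  phi_22 = [rho(2) - phi_11 rho(1)] / [1 - phi_11 rho(1)] = [0.8403 - (-0.5357)(-0.5357)] / [1 - (-0.5357)(-0.5357)]
         = 0.55332551 / 0.71302551 = 0.776.
Therefore phi_{22} = 0.7760.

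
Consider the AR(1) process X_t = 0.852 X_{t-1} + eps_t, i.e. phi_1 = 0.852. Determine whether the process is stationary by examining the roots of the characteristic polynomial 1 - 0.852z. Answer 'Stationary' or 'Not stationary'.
\text{Stationary}

The AR(p) characteristic polynomial is P(z) = 1 - 0.852z.
Stationarity requires all roots to lie outside the unit circle, i.e. |z| > 1 for every root.
This is linear in z: 1 + (-0.852) z = 0  =>  z = -1/(-0.852) = 1.173709,  |z| = 1.173709.
Moduli of all roots: 1.1737.
All moduli strictly greater than 1? Yes.
Verdict: Stationary.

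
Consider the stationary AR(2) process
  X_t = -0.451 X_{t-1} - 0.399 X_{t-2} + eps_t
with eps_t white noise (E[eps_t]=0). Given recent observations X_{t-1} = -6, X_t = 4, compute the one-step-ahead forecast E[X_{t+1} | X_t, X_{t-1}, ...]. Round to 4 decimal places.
E[X_{t+1} \mid \mathcal F_t] = 0.5900

For an AR(p) model X_t = c + sum_i phi_i X_{t-i} + eps_t, the
one-step-ahead conditional mean is
  E[X_{t+1} | X_t, ...] = c + sum_i phi_i X_{t+1-i}.
Substitute known values:
  E[X_{t+1} | ...] = (-0.451) * (4) + (-0.399) * (-6)
                   = 0.5900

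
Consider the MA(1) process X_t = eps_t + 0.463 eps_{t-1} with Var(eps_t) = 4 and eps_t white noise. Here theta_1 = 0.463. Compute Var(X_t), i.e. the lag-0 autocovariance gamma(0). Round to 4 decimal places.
\gamma(0) = 4.8575

For an MA(q) process X_t = eps_t + sum_i theta_i eps_{t-i} with
Var(eps_t) = sigma^2, the variance is
  gamma(0) = sigma^2 * (1 + sum_i theta_i^2).
  sum_i theta_i^2 = (0.463)^2 = 0.214369.
  gamma(0) = 4 * (1 + 0.214369) = 4 * 1.214369 = 4.857476, which rounds to 4.8575.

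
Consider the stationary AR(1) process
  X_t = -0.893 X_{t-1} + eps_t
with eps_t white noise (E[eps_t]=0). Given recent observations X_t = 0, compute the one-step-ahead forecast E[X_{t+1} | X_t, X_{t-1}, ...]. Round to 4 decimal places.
E[X_{t+1} \mid \mathcal F_t] = 0.0000

For an AR(p) model X_t = c + sum_i phi_i X_{t-i} + eps_t, the
one-step-ahead conditional mean is
  E[X_{t+1} | X_t, ...] = c + sum_i phi_i X_{t+1-i}.
Substitute known values:
  E[X_{t+1} | ...] = (-0.893) * (0)
                   = 0.0000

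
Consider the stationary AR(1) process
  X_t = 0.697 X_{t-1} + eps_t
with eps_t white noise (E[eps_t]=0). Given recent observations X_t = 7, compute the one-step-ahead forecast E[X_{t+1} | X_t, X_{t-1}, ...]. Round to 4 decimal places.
E[X_{t+1} \mid \mathcal F_t] = 4.8790

For an AR(p) model X_t = c + sum_i phi_i X_{t-i} + eps_t, the
one-step-ahead conditional mean is
  E[X_{t+1} | X_t, ...] = c + sum_i phi_i X_{t+1-i}.
Substitute known values:
  E[X_{t+1} | ...] = (0.697) * (7)
                   = 4.8790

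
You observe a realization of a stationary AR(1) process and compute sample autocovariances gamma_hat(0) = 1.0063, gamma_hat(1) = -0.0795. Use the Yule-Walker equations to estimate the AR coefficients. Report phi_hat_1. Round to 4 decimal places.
\hat\phi_{1} = -0.0790

The Yule-Walker equations for an AR(p) process read, in matrix form,
  Gamma_p phi = r_p,   with   (Gamma_p)_{ij} = gamma(|i - j|),
                       (r_p)_i = gamma(i),   i,j = 1..p.
Substitute the sample gammas (Toeplitz matrix and right-hand side of size 1):
  Gamma_p = [[1.0063]]
  r_p     = [-0.0795]
With p = 1 this is the single equation gamma(0) phi_1 = gamma(1):
  phi_hat_1 = gamma(1) / gamma(0) = -0.0795 / 1.0063 = -0.0790.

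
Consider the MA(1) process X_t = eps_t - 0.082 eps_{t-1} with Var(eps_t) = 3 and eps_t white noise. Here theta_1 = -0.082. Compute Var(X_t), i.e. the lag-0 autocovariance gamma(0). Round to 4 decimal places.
\gamma(0) = 3.0202

For an MA(q) process X_t = eps_t + sum_i theta_i eps_{t-i} with
Var(eps_t) = sigma^2, the variance is
  gamma(0) = sigma^2 * (1 + sum_i theta_i^2).
  sum_i theta_i^2 = (-0.082)^2 = 0.006724.
  gamma(0) = 3 * (1 + 0.006724) = 3 * 1.006724 = 3.020172, which rounds to 3.0202.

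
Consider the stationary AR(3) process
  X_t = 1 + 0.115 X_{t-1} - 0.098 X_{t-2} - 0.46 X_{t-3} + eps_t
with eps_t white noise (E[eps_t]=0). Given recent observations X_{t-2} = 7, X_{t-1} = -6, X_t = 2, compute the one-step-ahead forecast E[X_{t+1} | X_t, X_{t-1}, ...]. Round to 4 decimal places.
E[X_{t+1} \mid \mathcal F_t] = -1.4020

For an AR(p) model X_t = c + sum_i phi_i X_{t-i} + eps_t, the
one-step-ahead conditional mean is
  E[X_{t+1} | X_t, ...] = c + sum_i phi_i X_{t+1-i}.
Substitute known values:
  E[X_{t+1} | ...] = 1 + (0.115) * (2) + (-0.098) * (-6) + (-0.46) * (7)
                   = -1.4020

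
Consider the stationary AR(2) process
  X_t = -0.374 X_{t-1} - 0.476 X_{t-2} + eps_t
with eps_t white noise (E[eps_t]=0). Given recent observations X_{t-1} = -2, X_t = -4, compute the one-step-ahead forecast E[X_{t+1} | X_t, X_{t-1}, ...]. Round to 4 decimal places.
E[X_{t+1} \mid \mathcal F_t] = 2.4480

For an AR(p) model X_t = c + sum_i phi_i X_{t-i} + eps_t, the
one-step-ahead conditional mean is
  E[X_{t+1} | X_t, ...] = c + sum_i phi_i X_{t+1-i}.
Substitute known values:
  E[X_{t+1} | ...] = (-0.374) * (-4) + (-0.476) * (-2)
                   = 2.4480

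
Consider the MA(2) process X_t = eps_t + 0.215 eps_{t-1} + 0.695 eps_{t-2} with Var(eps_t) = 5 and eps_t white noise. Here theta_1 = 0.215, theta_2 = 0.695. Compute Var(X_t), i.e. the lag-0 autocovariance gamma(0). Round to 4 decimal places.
\gamma(0) = 7.6463

For an MA(q) process X_t = eps_t + sum_i theta_i eps_{t-i} with
Var(eps_t) = sigma^2, the variance is
  gamma(0) = sigma^2 * (1 + sum_i theta_i^2).
  sum_i theta_i^2 = (0.215)^2 + (0.695)^2 = 0.046225 + 0.483025 = 0.52925.
  gamma(0) = 5 * (1 + 0.52925) = 5 * 1.52925 = 7.64625, which rounds to 7.6463.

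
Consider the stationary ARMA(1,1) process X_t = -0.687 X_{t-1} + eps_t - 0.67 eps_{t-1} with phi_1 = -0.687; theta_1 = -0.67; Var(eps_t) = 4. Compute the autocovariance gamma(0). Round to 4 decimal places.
\gamma(0) = 17.9496

Multiply the model equation by X_{t-k} and take expectations. With theta_0 = psi_0 = 1 and psi_j the MA(infinity) weights, this gives
  gamma(k) - sum_i phi_i gamma(k-i) = c_k,
  c_k = sigma^2 * sum_{j=k..q} theta_j psi_{j-k}   (c_k = 0 for k > q),
using gamma(-m) = gamma(m).
psi-weights needed (psi_j = theta_j + sum_i phi_i psi_{j-i}):
  psi_1 = theta_1 + phi_1 = -0.67 + (-0.687) = -1.357
Right-hand sides:
  c_0 = sigma^2 (1 + theta_1 psi_1) = 4 * (1 + (-0.67)(-1.357)) = 4 * 1.90919 = 7.63676
  c_1 = sigma^2 theta_1 = 4 * (-0.67) = -2.68
  c_2 = 0
Equations for k = 0 and k = 1 (AR order 1):
  gamma(0) = phi_1 gamma(1) + c_0
  gamma(1) = phi_1 gamma(0) + c_1
Substituting the second into the first: gamma(0) (1 - phi_1^2) = c_0 + phi_1 c_1, so
  gamma(0) = (c_0 + phi_1 c_1) / (1 - phi_1^2) = (7.63676 + (-0.687)(-2.68)) / (1 - (-0.687)^2) = 9.47792 / 0.528031 = 17.949552.
Therefore gamma(0) = 17.9496 (to 4 decimal places).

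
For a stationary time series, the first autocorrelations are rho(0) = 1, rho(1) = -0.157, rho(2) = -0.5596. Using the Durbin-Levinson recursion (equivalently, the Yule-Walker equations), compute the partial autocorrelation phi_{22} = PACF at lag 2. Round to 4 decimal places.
\phi_{22} = -0.5990

The PACF at lag k is phi_{kk}, the last component of the solution
to the Yule-Walker system G_k phi = r_k where
  (G_k)_{ij} = rho(|i - j|), (r_k)_i = rho(i), i,j = 1..k.
Equivalently, Durbin-Levinson gives phi_{kk} iteratively:
  phi_{11} = rho(1)
  phi_{kk} = [rho(k) - sum_{j=1..k-1} phi_{k-1,j} rho(k-j)]
            / [1 - sum_{j=1..k-1} phi_{k-1,j} rho(j)],
  phi_{k,j} = phi_{k-1,j} - phi_{kk} phi_{k-1,k-j},  j = 1..k-1.
Step k = 1:
  phi_11 = rho(1) = -0.157.
Step k = 2:
  phi_22 = [rho(2) - phi_11 rho(1)] / [1 - phi_11 rho(1)] = [-0.5596 - (-0.157)(-0.157)] / [1 - (-0.157)(-0.157)]
         = -0.584249 / 0.975351 = -0.599.
Therefore phi_{22} = -0.5990.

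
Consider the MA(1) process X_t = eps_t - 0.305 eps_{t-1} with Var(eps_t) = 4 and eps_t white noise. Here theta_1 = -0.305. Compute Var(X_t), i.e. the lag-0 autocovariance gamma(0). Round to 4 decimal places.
\gamma(0) = 4.3721

For an MA(q) process X_t = eps_t + sum_i theta_i eps_{t-i} with
Var(eps_t) = sigma^2, the variance is
  gamma(0) = sigma^2 * (1 + sum_i theta_i^2).
  sum_i theta_i^2 = (-0.305)^2 = 0.093025.
  gamma(0) = 4 * (1 + 0.093025) = 4 * 1.093025 = 4.3721.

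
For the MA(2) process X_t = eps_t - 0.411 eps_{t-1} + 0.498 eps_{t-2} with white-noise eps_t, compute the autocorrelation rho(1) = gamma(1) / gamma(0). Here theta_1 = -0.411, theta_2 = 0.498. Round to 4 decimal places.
\rho(1) = -0.4345

For an MA(q) process with theta_0 = 1, the autocovariance is
  gamma(k) = sigma^2 * sum_{i=0..q-k} theta_i * theta_{i+k},
and rho(k) = gamma(k) / gamma(0). Sigma^2 cancels.
  numerator   = (1)*(-0.411) + (-0.411)*(0.498) = -0.615678.
  denominator = (1)^2 + (-0.411)^2 + (0.498)^2 = 1.416925.
  rho(1) = -0.615678 / 1.416925 = -0.4345.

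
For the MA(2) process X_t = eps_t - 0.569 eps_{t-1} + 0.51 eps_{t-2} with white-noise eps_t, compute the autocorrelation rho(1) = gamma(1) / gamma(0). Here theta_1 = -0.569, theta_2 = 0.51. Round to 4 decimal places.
\rho(1) = -0.5425

For an MA(q) process with theta_0 = 1, the autocovariance is
  gamma(k) = sigma^2 * sum_{i=0..q-k} theta_i * theta_{i+k},
and rho(k) = gamma(k) / gamma(0). Sigma^2 cancels.
  numerator   = (1)*(-0.569) + (-0.569)*(0.51) = -0.85919.
  denominator = (1)^2 + (-0.569)^2 + (0.51)^2 = 1.583861.
  rho(1) = -0.85919 / 1.583861 = -0.5425.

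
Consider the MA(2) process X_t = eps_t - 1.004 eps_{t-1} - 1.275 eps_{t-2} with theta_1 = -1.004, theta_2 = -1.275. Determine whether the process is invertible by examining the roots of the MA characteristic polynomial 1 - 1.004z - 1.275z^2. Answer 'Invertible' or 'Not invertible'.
\text{Not invertible}

The MA(q) characteristic polynomial is P(z) = 1 - 1.004z - 1.275z^2.
Invertibility requires all roots to lie outside the unit circle, i.e. |z| > 1 for every root.
Set 1 + (-1.004) z + (-1.275) z^2 = 0, i.e. a z^2 + b z + c = 0 with a = -1.275, b = -1.004, c = 1.
Discriminant D = b^2 - 4ac = (-1.004)^2 - 4*(-1.275)*1 = 1.008016 - (-5.1) = 6.108016.
D >= 0, so the roots are real: z = (-b +/- sqrt(D)) / (2a) = (1.004 +/- 2.47144) / (-2.55).
  z_1 = (1.004 + 2.47144) / (-2.55) = -1.3629,   |z_1| = 1.3629.
  z_2 = (1.004 - 2.47144) / (-2.55) = 0.5755,   |z_2| = 0.5755.
Moduli of all roots: 1.3629, 0.5755.
All moduli strictly greater than 1? No.
Verdict: Not invertible.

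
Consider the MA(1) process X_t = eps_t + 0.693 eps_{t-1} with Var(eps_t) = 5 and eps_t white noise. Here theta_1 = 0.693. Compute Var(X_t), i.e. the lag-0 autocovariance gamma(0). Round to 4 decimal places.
\gamma(0) = 7.4012

For an MA(q) process X_t = eps_t + sum_i theta_i eps_{t-i} with
Var(eps_t) = sigma^2, the variance is
  gamma(0) = sigma^2 * (1 + sum_i theta_i^2).
  sum_i theta_i^2 = (0.693)^2 = 0.480249.
  gamma(0) = 5 * (1 + 0.480249) = 5 * 1.480249 = 7.401245, which rounds to 7.4012.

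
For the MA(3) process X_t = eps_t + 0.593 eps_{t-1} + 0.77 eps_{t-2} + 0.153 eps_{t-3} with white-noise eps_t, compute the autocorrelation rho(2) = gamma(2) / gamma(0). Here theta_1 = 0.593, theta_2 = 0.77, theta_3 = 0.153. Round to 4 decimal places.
\rho(2) = 0.4374

For an MA(q) process with theta_0 = 1, the autocovariance is
  gamma(k) = sigma^2 * sum_{i=0..q-k} theta_i * theta_{i+k},
and rho(k) = gamma(k) / gamma(0). Sigma^2 cancels.
  numerator   = (1)*(0.77) + (0.593)*(0.153) = 0.860729.
  denominator = (1)^2 + (0.593)^2 + (0.77)^2 + (0.153)^2 = 1.967958.
  rho(2) = 0.860729 / 1.967958 = 0.4374.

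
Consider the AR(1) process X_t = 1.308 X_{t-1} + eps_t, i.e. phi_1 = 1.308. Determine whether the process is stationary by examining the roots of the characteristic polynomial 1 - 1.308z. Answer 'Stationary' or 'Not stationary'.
\text{Not stationary}

The AR(p) characteristic polynomial is P(z) = 1 - 1.308z.
Stationarity requires all roots to lie outside the unit circle, i.e. |z| > 1 for every root.
This is linear in z: 1 + (-1.308) z = 0  =>  z = -1/(-1.308) = 0.764526,  |z| = 0.764526.
Moduli of all roots: 0.7645.
All moduli strictly greater than 1? No.
Verdict: Not stationary.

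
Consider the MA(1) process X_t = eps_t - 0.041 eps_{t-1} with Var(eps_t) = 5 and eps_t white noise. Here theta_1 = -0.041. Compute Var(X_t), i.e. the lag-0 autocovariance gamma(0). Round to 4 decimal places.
\gamma(0) = 5.0084

For an MA(q) process X_t = eps_t + sum_i theta_i eps_{t-i} with
Var(eps_t) = sigma^2, the variance is
  gamma(0) = sigma^2 * (1 + sum_i theta_i^2).
  sum_i theta_i^2 = (-0.041)^2 = 0.001681.
  gamma(0) = 5 * (1 + 0.001681) = 5 * 1.001681 = 5.008405, which rounds to 5.0084.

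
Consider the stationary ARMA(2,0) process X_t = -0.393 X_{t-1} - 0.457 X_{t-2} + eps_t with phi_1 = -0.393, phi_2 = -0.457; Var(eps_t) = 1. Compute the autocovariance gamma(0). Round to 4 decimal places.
\gamma(0) = 1.3632

Multiply the model equation by X_{t-k} and take expectations. With theta_0 = psi_0 = 1 and psi_j the MA(infinity) weights, this gives
  gamma(k) - sum_i phi_i gamma(k-i) = c_k,
  c_k = sigma^2 * sum_{j=k..q} theta_j psi_{j-k}   (c_k = 0 for k > q),
using gamma(-m) = gamma(m).
Pure AR (q = 0): c_0 = sigma^2 = 1, c_k = 0 for k >= 1.
Equations for k = 0, 1, 2 (AR order 2, c_2 = 0):
  (E0) gamma(0) = phi_1 gamma(1) + phi_2 gamma(2) + c_0
  (E1) gamma(1) = phi_1 gamma(0) + phi_2 gamma(1) + c_1
  (E2) gamma(2) = phi_1 gamma(1) + phi_2 gamma(0)
From (E1): gamma(1) = A gamma(0) + B with
  A = phi_1 / (1 - phi_2) = -0.393 / 1.457 = -0.269732,   B = c_1 / (1 - phi_2) = 0 / 1.457 = 0.
Insert (E2) into (E0): gamma(0) (1 - phi_2^2) = phi_1 (1 + phi_2) gamma(1) + c_0.
  phi_1 (1 + phi_2) = (-0.393)(0.543) = -0.213399,   1 - phi_2^2 = 0.791151.
Replace gamma(1) by A gamma(0) + B and collect gamma(0):
  gamma(0) [0.791151 - (-0.213399)(-0.269732)] = c_0 = 1
  gamma(0) * 0.73359 = 1
  gamma(0) = 1 / 0.73359 = 1.363159.
Therefore gamma(0) = 1.3632 (to 4 decimal places).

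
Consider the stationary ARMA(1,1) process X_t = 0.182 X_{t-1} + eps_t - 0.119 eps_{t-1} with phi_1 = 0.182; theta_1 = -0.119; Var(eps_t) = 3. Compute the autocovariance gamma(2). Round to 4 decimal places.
\gamma(2) = 0.0348

Multiply the model equation by X_{t-k} and take expectations. With theta_0 = psi_0 = 1 and psi_j the MA(infinity) weights, this gives
  gamma(k) - sum_i phi_i gamma(k-i) = c_k,
  c_k = sigma^2 * sum_{j=k..q} theta_j psi_{j-k}   (c_k = 0 for k > q),
using gamma(-m) = gamma(m).
psi-weights needed (psi_j = theta_j + sum_i phi_i psi_{j-i}):
  psi_1 = theta_1 + phi_1 = -0.119 + (0.182) = 0.063
Right-hand sides:
  c_0 = sigma^2 (1 + theta_1 psi_1) = 3 * (1 + (-0.119)(0.063)) = 3 * 0.992503 = 2.977509
  c_1 = sigma^2 theta_1 = 3 * (-0.119) = -0.357
  c_2 = 0
Equations for k = 0 and k = 1 (AR order 1):
  gamma(0) = phi_1 gamma(1) + c_0
  gamma(1) = phi_1 gamma(0) + c_1
Substituting the second into the first: gamma(0) (1 - phi_1^2) = c_0 + phi_1 c_1, so
  gamma(0) = (c_0 + phi_1 c_1) / (1 - phi_1^2) = (2.977509 + (0.182)(-0.357)) / (1 - (0.182)^2) = 2.912535 / 0.966876 = 3.012315.
  gamma(1) = phi_1 gamma(0) + c_1 = (0.182)(3.012315) + (-0.357) = 0.191241.
For k = 2 (> q): gamma(2) = phi_1 gamma(1) = (0.182)(0.191241) = 0.034806.
Therefore gamma(2) = 0.0348 (to 4 decimal places).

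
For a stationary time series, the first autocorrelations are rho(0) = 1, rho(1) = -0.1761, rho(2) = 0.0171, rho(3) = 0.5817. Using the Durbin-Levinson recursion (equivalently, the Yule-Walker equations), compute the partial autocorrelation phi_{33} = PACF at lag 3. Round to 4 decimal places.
\phi_{33} = 0.6010

The PACF at lag k is phi_{kk}, the last component of the solution
to the Yule-Walker system G_k phi = r_k where
  (G_k)_{ij} = rho(|i - j|), (r_k)_i = rho(i), i,j = 1..k.
Equivalently, Durbin-Levinson gives phi_{kk} iteratively:
  phi_{11} = rho(1)
  phi_{kk} = [rho(k) - sum_{j=1..k-1} phi_{k-1,j} rho(k-j)]
            / [1 - sum_{j=1..k-1} phi_{k-1,j} rho(j)],
  phi_{k,j} = phi_{k-1,j} - phi_{kk} phi_{k-1,k-j},  j = 1..k-1.
Step k = 1:
  phi_11 = rho(1) = -0.1761.
Step k = 2:
  phi_22 = [rho(2) - phi_11 rho(1)] / [1 - phi_11 rho(1)] = [0.0171 - (-0.1761)(-0.1761)] / [1 - (-0.1761)(-0.1761)]
         = -0.01391121 / 0.96898879 = -0.014356.
  Update: phi_21 = phi_11 - phi_22 phi_11 = -0.1761 - (-0.014356)(-0.1761) = -0.178628.
Step k = 3:
  phi_33 = [rho(3) - phi_21 rho(2) - phi_22 rho(1)] / [1 - phi_21 rho(1) - phi_22 rho(2)]
    numerator   = 0.5817 - (-0.178628)(0.0171) - (-0.014356)(-0.1761) = 0.58222638
    denominator = 1 - (-0.178628)(-0.1761) - (-0.014356)(0.0171) = 0.96878907
  phi_33 = 0.58222638 / 0.96878907 = 0.601.
Therefore phi_{33} = 0.6010.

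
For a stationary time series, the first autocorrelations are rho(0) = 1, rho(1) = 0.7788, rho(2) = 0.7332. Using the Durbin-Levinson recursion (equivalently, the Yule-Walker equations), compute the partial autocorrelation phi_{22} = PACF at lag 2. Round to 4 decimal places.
\phi_{22} = 0.3219

The PACF at lag k is phi_{kk}, the last component of the solution
to the Yule-Walker system G_k phi = r_k where
  (G_k)_{ij} = rho(|i - j|), (r_k)_i = rho(i), i,j = 1..k.
Equivalently, Durbin-Levinson gives phi_{kk} iteratively:
  phi_{11} = rho(1)
  phi_{kk} = [rho(k) - sum_{j=1..k-1} phi_{k-1,j} rho(k-j)]
            / [1 - sum_{j=1..k-1} phi_{k-1,j} rho(j)],
  phi_{k,j} = phi_{k-1,j} - phi_{kk} phi_{k-1,k-j},  j = 1..k-1.
Step k = 1:
  phi_11 = rho(1) = 0.7788.
Step k = 2:
  phi_22 = [rho(2) - phi_11 rho(1)] / [1 - phi_11 rho(1)] = [0.7332 - (0.7788)(0.7788)] / [1 - (0.7788)(0.7788)]
         = 0.12667056 / 0.39347056 = 0.3219.
Therefore phi_{22} = 0.3219.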